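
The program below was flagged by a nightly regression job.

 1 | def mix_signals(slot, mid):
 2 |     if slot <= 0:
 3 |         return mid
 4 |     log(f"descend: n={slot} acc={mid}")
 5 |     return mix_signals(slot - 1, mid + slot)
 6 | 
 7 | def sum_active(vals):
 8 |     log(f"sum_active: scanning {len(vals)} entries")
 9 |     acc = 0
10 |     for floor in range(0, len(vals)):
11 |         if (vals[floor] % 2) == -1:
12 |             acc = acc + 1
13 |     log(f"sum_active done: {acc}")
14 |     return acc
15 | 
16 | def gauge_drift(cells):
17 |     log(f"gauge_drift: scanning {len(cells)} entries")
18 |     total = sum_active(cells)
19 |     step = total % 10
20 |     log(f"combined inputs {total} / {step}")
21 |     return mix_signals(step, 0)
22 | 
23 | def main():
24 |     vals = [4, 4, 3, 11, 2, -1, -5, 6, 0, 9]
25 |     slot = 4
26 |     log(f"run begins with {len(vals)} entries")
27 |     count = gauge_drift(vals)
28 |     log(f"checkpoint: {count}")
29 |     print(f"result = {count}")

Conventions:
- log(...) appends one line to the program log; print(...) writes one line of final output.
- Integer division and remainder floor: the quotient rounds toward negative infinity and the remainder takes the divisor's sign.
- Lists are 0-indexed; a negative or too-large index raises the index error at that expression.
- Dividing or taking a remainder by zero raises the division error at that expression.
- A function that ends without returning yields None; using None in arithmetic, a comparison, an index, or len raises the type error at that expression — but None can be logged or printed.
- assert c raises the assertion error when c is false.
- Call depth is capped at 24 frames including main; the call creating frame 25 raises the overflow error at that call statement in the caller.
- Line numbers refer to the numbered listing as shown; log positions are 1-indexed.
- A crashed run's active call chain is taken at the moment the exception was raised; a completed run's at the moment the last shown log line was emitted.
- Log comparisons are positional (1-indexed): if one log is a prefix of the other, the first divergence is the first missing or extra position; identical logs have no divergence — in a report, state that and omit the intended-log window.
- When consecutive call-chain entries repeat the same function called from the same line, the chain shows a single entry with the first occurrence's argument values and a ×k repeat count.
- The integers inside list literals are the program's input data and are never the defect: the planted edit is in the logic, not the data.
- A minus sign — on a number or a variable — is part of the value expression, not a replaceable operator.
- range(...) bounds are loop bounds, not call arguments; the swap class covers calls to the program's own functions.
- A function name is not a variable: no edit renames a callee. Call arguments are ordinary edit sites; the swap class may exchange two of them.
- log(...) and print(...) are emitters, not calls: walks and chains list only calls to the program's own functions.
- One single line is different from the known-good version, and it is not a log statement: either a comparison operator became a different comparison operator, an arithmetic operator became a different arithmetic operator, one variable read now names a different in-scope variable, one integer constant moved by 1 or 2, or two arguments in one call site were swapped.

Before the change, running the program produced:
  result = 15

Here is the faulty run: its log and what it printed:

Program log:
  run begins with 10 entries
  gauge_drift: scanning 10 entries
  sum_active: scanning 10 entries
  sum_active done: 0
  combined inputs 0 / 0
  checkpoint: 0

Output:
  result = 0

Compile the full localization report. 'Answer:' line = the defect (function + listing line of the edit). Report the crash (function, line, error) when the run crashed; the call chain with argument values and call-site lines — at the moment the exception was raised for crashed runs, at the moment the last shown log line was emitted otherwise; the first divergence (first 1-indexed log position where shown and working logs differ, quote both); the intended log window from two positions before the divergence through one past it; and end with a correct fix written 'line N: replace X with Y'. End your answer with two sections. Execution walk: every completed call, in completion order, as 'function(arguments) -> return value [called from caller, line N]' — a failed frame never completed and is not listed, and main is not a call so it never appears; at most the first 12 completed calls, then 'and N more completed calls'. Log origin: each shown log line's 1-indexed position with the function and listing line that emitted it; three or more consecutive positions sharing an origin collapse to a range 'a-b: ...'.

Answer: the defect is in sum_active at line 11.
Key observation: The earliest visible damage is log position 4 — 'sum_active done: 0' rather than the intended 'sum_active done: 5'.
Call chain: main.
First divergence: at position 4 the run shows 'sum_active done: 0' where the working version logs 'sum_active done: 5'.
Intended log window:
  2: gauge_drift: scanning 10 entries
  3: sum_active: scanning 10 entries
  4: sum_active done: 5
  5: combined inputs 5 / 5
Execution walk:
  sum_active([4, 4, 3, 11, 2, -1, -5, 6, 0, 9]) -> 0  [called from gauge_drift, line 18]
  mix_signals(0, 0) -> 0  [called from gauge_drift, line 21]
  gauge_drift([4, 4, 3, 11, 2, -1, -5, 6, 0, 9]) -> 0  [called from main, line 27]
Log origin:
  1: from main, line 26
  2: from gauge_drift, line 17
  3: from sum_active, line 8
  4: from sum_active, line 13
  5: from gauge_drift, line 20
  6: from main, line 28
A correct fix: line 11: replace `-1` with `0`.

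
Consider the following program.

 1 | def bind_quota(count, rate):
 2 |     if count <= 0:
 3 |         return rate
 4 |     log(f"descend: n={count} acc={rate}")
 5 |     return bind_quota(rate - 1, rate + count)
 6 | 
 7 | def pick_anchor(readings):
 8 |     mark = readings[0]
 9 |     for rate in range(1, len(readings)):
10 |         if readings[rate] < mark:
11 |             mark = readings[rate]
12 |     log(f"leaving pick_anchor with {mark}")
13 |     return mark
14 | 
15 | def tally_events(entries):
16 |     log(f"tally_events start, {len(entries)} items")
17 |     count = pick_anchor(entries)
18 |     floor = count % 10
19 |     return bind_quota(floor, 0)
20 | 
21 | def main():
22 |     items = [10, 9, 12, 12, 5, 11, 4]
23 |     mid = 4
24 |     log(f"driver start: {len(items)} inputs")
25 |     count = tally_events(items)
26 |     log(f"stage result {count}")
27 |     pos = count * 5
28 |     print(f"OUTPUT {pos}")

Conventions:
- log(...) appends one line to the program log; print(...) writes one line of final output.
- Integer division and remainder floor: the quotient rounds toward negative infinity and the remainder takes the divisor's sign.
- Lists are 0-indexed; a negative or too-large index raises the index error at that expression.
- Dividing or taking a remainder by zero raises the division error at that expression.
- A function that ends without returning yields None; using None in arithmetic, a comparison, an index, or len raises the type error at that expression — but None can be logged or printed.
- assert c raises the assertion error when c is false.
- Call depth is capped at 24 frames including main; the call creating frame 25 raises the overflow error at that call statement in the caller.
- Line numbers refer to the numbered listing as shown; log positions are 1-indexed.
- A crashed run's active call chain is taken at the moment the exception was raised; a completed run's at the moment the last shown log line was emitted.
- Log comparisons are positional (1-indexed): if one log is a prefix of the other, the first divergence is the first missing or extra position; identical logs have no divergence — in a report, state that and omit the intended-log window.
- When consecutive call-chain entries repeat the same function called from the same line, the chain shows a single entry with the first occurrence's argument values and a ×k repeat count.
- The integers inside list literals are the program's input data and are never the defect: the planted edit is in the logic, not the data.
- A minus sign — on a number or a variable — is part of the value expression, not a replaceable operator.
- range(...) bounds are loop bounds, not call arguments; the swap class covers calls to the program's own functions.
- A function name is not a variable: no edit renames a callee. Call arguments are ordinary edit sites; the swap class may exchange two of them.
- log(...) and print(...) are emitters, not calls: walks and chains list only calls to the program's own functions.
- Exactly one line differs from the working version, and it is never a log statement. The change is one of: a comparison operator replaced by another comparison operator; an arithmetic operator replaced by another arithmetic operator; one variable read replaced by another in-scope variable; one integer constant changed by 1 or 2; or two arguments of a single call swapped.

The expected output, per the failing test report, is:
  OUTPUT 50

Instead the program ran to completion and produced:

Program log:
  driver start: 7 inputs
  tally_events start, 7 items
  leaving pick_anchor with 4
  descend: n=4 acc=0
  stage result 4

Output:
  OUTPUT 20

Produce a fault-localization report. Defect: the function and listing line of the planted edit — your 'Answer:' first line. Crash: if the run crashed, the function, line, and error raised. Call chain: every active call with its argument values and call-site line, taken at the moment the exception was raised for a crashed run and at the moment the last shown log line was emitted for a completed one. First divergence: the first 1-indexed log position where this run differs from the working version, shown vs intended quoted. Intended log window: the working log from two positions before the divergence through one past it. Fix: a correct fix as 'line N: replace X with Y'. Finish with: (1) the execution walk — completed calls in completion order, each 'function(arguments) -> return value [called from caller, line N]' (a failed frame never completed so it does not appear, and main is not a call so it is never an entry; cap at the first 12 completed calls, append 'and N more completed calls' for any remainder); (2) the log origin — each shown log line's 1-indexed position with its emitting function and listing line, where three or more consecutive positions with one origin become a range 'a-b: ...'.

Answer: the defect is in bind_quota at line 5.
The tell: Everything matches until log position 5, which reads 'stage result 4' in place of 'descend: n=3 acc=4'.
Call chain: main.
First divergence: at position 5 the run shows 'stage result 4' where the working version logs 'descend: n=3 acc=4'.
Intended log window:
  3: leaving pick_anchor with 4
  4: descend: n=4 acc=0
  5: descend: n=3 acc=4
  6: descend: n=2 acc=7
Execution walk:
  pick_anchor([10, 9, 12, 12, 5, 11, 4]) -> 4  [called from tally_events, line 17]
  bind_quota(-1, 4) -> 4  [called from bind_quota, line 5]
  bind_quota(4, 0) -> 4  [called from tally_events, line 19]
  tally_events([10, 9, 12, 12, 5, 11, 4]) -> 4  [called from main, line 25]
Log origin:
  1: from main, line 24
  2: from tally_events, line 16
  3: from pick_anchor, line 12
  4: from bind_quota, line 4
  5: from main, line 26
A correct fix: line 5: replace `rate - 1` with `count - 1`.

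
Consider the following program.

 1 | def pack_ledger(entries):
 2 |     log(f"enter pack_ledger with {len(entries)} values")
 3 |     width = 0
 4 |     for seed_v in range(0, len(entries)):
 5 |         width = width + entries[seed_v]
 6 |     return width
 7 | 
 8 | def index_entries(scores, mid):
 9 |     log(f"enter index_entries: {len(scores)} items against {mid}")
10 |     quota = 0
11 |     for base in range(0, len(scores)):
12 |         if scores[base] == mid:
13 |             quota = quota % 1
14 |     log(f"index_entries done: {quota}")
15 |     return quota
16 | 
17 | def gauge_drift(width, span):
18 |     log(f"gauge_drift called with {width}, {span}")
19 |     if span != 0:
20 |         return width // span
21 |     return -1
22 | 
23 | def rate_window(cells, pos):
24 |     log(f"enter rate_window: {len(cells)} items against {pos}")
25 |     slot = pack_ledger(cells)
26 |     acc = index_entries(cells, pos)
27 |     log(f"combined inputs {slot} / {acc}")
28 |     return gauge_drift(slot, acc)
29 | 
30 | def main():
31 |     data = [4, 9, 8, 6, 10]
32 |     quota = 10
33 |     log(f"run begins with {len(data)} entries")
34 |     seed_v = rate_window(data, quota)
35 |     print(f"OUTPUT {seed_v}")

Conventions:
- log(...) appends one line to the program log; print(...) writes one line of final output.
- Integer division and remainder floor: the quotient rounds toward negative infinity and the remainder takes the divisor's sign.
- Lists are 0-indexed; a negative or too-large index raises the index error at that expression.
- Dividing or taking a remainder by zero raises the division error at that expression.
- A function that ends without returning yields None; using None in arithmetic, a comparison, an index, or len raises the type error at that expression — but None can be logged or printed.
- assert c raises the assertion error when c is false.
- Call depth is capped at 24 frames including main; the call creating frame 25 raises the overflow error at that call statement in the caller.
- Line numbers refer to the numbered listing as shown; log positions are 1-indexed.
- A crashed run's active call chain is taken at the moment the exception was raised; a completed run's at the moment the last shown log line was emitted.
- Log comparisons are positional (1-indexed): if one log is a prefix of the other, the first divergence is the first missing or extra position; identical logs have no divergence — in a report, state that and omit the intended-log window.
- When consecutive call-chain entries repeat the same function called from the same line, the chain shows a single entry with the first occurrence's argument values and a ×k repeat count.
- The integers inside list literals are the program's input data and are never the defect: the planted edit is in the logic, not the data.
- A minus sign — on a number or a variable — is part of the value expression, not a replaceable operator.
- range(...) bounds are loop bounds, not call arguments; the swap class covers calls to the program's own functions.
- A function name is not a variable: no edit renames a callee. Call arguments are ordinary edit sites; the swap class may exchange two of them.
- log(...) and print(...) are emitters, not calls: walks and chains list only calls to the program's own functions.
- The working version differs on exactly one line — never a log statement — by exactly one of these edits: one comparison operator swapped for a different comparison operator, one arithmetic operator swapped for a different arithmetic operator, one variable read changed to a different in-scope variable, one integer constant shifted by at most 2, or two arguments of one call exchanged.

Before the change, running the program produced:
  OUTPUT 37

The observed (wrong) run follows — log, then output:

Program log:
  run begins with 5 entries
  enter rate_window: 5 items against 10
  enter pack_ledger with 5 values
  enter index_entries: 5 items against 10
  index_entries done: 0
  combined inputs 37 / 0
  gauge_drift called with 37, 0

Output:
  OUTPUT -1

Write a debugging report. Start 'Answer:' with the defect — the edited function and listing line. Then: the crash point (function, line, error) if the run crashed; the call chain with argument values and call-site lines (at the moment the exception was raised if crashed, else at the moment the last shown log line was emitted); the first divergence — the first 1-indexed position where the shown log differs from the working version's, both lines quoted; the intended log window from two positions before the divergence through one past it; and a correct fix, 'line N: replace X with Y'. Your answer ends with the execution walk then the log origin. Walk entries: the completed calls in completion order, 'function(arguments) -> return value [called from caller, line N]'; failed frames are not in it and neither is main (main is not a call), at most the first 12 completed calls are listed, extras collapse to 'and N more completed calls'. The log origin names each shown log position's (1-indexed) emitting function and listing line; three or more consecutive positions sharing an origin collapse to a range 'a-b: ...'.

Answer: the defect is in index_entries at line 13.
Key fact: The log first diverges at position 5: the faulty run prints 'index_entries done: 0' where the working version prints 'index_entries done: 1'.
Call chain: main -> rate_window([4, 9, 8, 6, 10], 10) (called at line 34) -> gauge_drift(37, 0) (called at line 28).
First divergence: at position 5 the run shows 'index_entries done: 0' where the working version logs 'index_entries done: 1'.
Intended log window:
  3: enter pack_ledger with 5 values
  4: enter index_entries: 5 items against 10
  5: index_entries done: 1
  6: combined inputs 37 / 1
Execution walk:
  pack_ledger([4, 9, 8, 6, 10]) -> 37  [called from rate_window, line 25]
  index_entries([4, 9, 8, 6, 10], 10) -> 0  [called from rate_window, line 26]
  gauge_drift(37, 0) -> -1  [called from rate_window, line 28]
  rate_window([4, 9, 8, 6, 10], 10) -> -1  [called from main, line 34]
Origin of each log line:
  1 — main, line 33
  2 — rate_window, line 24
  3 — pack_ledger, line 2
  4 — index_entries, line 9
  5 — index_entries, line 14
  6 — rate_window, line 27
  7 — gauge_drift, line 18
A correct fix: line 13: replace `%` with `+`.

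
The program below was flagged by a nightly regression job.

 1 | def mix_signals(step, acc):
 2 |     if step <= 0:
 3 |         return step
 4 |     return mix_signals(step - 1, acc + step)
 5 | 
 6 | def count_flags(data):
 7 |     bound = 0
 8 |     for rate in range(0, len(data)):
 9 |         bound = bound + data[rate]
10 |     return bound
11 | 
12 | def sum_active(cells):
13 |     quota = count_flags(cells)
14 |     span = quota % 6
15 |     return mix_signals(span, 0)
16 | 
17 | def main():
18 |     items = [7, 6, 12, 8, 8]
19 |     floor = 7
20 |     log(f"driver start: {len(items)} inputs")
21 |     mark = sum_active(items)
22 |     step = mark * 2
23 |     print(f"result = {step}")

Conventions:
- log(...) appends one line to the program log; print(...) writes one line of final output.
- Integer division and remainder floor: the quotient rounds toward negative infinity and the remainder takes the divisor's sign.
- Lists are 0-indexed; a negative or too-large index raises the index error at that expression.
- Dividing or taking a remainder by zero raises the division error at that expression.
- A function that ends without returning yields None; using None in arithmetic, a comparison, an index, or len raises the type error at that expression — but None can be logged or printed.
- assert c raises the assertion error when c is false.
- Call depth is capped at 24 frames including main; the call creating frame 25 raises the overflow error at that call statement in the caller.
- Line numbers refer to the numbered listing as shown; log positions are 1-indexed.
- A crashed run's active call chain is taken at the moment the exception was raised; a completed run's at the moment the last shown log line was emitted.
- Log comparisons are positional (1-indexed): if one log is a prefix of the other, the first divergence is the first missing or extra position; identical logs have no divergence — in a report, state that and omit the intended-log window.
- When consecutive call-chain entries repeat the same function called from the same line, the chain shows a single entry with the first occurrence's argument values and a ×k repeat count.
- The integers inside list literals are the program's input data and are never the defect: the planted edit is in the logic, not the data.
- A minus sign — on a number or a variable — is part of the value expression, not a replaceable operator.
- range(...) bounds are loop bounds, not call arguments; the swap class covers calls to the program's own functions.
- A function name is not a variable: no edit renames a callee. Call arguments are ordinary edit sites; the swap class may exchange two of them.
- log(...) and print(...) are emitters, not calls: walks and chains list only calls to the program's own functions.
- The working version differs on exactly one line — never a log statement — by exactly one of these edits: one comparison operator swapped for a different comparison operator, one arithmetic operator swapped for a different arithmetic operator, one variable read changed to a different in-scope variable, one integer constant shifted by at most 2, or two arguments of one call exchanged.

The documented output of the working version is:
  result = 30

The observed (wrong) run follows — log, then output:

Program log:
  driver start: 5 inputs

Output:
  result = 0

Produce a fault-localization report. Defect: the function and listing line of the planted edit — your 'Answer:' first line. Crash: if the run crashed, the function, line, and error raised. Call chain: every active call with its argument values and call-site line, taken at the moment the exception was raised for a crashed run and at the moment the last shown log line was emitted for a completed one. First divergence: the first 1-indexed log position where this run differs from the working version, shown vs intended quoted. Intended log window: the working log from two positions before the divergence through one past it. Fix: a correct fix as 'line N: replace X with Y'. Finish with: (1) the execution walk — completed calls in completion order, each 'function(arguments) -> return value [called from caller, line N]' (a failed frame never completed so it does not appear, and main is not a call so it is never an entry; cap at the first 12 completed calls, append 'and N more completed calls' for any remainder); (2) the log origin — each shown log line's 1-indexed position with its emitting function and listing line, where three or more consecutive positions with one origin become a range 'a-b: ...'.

Answer: the defect is in mix_signals at line 3.
Core observation: The logs agree in full; only the final output differs.
Call chain: main.
First divergence: there is none — every log position agrees.
Execution walk:
  count_flags([7, 6, 12, 8, 8]) -> 41  [called from sum_active, line 13]
  mix_signals(0, 15) -> 0  [called from mix_signals, line 4]
  mix_signals(1, 14) -> 0  [called from mix_signals, line 4]
  mix_signals(2, 12) -> 0  [called from mix_signals, line 4]
  mix_signals(3, 9) -> 0  [called from mix_signals, line 4]
  mix_signals(4, 5) -> 0  [called from mix_signals, line 4]
  mix_signals(5, 0) -> 0  [called from sum_active, line 15]
  sum_active([7, 6, 12, 8, 8]) -> 0  [called from main, line 21]
Log line origins:
  1: logged in main at line 20
A correct fix: line 3: replace `step` with `acc`.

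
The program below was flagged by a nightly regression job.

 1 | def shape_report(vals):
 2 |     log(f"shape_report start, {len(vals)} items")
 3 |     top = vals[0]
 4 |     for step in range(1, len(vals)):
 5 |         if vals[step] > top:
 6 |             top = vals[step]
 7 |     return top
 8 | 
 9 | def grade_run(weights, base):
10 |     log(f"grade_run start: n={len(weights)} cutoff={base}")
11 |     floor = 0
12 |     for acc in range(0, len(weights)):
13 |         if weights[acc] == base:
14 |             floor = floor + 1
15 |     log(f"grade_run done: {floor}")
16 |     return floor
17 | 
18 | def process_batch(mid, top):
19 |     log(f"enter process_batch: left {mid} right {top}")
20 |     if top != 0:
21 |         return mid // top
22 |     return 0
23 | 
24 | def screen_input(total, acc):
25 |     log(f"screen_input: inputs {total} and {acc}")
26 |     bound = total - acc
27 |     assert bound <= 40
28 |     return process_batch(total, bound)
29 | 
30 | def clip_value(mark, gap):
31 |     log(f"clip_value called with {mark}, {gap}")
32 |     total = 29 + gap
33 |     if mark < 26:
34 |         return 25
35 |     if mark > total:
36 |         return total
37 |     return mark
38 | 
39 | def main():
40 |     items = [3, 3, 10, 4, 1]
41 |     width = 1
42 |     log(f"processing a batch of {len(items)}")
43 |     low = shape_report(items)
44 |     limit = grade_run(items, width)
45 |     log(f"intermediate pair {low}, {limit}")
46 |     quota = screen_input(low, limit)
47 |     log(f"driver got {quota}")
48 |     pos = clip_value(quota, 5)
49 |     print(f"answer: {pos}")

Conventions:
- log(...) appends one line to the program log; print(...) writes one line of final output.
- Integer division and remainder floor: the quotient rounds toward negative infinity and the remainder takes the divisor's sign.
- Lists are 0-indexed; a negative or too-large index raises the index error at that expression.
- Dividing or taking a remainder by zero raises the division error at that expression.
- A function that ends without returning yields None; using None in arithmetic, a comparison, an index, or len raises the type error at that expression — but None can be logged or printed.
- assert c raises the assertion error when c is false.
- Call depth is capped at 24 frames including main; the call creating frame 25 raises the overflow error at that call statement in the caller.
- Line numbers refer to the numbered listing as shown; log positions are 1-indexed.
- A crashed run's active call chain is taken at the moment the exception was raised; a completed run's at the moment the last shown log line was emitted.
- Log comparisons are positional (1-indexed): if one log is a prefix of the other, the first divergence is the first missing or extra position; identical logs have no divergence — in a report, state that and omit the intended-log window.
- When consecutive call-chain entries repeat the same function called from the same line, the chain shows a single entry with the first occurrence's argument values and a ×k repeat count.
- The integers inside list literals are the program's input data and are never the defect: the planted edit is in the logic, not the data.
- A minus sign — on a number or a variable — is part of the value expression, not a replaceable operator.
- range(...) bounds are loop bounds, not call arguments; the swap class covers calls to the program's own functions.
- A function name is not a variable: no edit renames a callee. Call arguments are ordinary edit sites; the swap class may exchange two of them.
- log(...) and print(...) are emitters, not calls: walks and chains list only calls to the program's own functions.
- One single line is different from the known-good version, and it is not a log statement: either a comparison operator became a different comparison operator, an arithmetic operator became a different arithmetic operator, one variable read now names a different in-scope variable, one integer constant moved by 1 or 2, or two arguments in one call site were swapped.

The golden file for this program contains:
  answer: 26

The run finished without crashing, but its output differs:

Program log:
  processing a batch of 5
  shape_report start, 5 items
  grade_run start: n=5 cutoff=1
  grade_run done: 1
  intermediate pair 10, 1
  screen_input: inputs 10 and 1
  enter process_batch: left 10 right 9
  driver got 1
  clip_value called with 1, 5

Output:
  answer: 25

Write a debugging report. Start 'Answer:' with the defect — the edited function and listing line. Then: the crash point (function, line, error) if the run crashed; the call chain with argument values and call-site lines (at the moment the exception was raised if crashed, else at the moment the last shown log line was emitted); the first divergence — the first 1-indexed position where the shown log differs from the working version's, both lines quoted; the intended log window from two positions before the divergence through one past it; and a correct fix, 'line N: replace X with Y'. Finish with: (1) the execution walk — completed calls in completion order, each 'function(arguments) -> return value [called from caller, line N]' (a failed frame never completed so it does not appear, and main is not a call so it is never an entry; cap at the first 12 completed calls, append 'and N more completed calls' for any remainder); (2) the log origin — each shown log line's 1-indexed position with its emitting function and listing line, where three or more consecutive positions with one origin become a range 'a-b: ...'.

Answer: the defect is in clip_value at line 34.
Key observation: Every logged value matches the working version; the printed result is what differs.
Call chain: main -> clip_value(1, 5) (called at line 48).
First divergence: none (the log streams are identical).
Execution walk:
  shape_report([3, 3, 10, 4, 1]) -> 10  [called from main, line 43]
  grade_run([3, 3, 10, 4, 1], 1) -> 1  [called from main, line 44]
  process_batch(10, 9) -> 1  [called from screen_input, line 28]
  screen_input(10, 1) -> 1  [called from main, line 46]
  clip_value(1, 5) -> 25  [called from main, line 48]
Origin of each log line:
  1: emitted by main (line 42)
  2: emitted by shape_report (line 2)
  3: emitted by grade_run (line 10)
  4: emitted by grade_run (line 15)
  5: emitted by main (line 45)
  6: emitted by screen_input (line 25)
  7: emitted by process_batch (line 19)
  8: emitted by main (line 47)
  9: emitted by clip_value (line 31)
A correct fix: line 34: replace `25` with `26`.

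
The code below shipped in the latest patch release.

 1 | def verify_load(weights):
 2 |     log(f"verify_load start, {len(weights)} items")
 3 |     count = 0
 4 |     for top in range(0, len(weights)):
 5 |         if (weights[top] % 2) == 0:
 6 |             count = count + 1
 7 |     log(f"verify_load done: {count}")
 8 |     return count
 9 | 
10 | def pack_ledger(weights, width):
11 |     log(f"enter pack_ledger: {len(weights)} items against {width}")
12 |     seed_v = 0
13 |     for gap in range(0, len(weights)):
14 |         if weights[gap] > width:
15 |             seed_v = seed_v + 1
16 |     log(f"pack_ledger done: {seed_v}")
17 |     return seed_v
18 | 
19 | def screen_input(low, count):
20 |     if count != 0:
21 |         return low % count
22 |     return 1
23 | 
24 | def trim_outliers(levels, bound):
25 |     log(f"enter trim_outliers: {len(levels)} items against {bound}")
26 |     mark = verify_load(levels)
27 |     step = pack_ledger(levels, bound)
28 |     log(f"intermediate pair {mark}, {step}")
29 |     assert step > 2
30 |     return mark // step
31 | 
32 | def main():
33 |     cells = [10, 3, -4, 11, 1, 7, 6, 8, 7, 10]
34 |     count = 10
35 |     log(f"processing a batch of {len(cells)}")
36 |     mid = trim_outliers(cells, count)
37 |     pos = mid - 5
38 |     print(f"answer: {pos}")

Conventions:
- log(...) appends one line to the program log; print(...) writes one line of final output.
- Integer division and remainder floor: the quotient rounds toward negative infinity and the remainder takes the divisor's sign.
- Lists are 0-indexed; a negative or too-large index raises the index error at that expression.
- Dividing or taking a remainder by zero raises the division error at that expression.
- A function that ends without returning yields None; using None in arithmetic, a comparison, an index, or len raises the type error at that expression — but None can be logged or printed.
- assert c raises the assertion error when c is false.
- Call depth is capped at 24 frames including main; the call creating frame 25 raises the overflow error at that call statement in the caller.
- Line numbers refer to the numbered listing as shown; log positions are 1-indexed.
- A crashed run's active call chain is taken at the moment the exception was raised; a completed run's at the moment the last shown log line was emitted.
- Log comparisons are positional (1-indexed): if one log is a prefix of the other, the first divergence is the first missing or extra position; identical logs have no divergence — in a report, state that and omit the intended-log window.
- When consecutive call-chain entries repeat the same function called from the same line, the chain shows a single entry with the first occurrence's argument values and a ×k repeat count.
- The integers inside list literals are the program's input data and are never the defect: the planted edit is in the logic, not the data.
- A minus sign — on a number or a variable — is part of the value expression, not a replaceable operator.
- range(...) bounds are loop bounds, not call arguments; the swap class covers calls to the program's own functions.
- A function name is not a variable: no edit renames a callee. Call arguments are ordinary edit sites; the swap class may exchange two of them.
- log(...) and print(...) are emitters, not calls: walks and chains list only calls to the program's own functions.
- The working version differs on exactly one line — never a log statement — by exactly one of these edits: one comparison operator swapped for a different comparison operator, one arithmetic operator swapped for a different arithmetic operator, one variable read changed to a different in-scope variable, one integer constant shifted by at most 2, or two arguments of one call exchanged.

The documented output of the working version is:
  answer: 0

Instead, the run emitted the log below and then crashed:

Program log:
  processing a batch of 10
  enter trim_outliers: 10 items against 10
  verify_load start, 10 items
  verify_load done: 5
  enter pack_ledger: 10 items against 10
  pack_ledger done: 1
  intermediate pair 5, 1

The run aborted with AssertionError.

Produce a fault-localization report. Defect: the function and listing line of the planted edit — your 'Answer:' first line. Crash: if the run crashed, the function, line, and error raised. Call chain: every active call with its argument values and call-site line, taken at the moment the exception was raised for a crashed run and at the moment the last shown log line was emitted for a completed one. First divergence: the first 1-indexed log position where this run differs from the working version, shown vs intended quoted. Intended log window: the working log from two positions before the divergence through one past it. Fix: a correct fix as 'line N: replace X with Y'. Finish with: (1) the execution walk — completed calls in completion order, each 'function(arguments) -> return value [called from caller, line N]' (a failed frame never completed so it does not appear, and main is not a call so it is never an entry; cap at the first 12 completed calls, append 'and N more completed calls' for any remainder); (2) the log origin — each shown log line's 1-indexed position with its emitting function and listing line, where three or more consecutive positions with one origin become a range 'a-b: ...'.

Answer: the defect is in trim_outliers at line 29.
Key fact: All emitted log lines are correct; the crash alone marks the defect.
Crash: trim_outliers, line 29, AssertionError.
Call chain: main -> trim_outliers([10, 3, -4, 11, 1, 7, 6, 8, 7, 10], 10) (called at line 36).
First divergence: none (the log streams are identical).
Execution walk:
  verify_load([10, 3, -4, 11, 1, 7, 6, 8, 7, 10]) -> 5  [called from trim_outliers, line 26]
  pack_ledger([10, 3, -4, 11, 1, 7, 6, 8, 7, 10], 10) -> 1  [called from trim_outliers, line 27]
Log origin:
  1: logged in main at line 35
  2: logged in trim_outliers at line 25
  3: logged in verify_load at line 2
  4: logged in verify_load at line 7
  5: logged in pack_ledger at line 11
  6: logged in pack_ledger at line 16
  7: logged in trim_outliers at line 28
A correct fix: line 29: replace `2` with `0`.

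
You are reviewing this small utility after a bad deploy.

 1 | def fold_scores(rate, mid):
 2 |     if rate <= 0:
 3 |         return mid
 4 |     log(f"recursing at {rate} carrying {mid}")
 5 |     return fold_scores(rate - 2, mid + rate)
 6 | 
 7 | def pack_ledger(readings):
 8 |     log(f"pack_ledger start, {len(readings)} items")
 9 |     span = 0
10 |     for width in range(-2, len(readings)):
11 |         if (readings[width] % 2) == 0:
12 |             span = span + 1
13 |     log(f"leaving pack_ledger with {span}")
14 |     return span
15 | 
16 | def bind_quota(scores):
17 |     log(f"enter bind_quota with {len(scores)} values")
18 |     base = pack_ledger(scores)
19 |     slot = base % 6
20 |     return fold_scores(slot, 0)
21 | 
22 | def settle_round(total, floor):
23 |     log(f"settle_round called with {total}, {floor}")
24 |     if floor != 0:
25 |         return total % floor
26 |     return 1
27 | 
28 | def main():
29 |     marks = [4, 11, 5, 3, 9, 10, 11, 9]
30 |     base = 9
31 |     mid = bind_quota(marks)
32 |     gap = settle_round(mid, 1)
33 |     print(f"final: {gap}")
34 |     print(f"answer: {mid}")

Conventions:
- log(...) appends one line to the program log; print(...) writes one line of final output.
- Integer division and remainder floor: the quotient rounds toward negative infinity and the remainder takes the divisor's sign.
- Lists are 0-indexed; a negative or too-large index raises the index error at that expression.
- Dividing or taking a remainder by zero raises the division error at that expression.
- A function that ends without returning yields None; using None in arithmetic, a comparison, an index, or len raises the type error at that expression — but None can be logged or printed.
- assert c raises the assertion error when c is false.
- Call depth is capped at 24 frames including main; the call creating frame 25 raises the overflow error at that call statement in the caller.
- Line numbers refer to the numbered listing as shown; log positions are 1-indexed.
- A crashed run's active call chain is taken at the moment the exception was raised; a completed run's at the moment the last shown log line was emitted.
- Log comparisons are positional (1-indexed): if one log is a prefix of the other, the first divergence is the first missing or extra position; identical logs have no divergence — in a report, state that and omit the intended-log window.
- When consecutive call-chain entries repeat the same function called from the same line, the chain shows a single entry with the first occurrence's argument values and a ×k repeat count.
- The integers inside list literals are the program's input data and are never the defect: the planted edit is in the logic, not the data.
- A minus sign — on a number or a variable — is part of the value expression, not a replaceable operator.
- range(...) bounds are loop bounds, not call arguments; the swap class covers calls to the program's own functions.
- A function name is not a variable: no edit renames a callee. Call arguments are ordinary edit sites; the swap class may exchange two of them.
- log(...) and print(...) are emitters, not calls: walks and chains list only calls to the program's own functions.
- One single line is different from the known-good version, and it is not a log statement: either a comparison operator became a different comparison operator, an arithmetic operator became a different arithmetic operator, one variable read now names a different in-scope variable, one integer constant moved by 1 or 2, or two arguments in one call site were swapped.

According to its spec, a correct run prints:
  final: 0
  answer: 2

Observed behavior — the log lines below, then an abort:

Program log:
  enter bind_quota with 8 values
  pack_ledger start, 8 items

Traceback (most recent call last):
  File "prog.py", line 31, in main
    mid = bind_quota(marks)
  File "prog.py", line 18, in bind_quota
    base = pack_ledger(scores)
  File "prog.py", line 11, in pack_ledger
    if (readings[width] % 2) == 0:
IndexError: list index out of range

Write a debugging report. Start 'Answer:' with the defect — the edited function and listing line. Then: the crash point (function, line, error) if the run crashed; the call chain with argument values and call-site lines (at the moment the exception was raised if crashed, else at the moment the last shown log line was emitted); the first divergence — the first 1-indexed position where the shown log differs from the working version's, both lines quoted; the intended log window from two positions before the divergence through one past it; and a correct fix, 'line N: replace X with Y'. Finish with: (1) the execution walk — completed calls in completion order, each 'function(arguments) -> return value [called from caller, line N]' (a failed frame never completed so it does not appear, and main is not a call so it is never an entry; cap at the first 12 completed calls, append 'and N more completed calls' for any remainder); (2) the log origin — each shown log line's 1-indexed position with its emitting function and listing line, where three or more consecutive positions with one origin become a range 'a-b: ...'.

Answer: the defect is in pack_ledger at line 10.
Key fact: Only 2 log lines were emitted before the run died; the intended continuation was 'leaving pack_ledger with 2'.
Crash: pack_ledger, line 11, IndexError.
Call chain: main -> bind_quota([4, 11, 5, 3, 9, 10, 11, 9]) (called at line 31) -> pack_ledger([4, 11, 5, 3, 9, 10, 11, 9]) (called at line 18).
First divergence: position 3 — the faulty run's log ends after 2 lines; the working version continues with 'leaving pack_ledger with 2'.
Intended log window:
  1: enter bind_quota with 8 values
  2: pack_ledger start, 8 items
  3: leaving pack_ledger with 2
  4: recursing at 2 carrying 0
Execution walk:
  (no call completed)
Origin of each log line:
  1 — bind_quota, line 17
  2 — pack_ledger, line 8
A correct fix: line 10: replace `-2` with `0`.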